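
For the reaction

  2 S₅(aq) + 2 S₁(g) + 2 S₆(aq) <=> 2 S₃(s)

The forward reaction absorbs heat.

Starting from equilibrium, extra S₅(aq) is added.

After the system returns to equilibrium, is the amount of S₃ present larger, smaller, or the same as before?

increases

Adding S₅ (aq), a reactant, drives the reaction to the right.
The net shift is to the right. S₃ is a product, so its amount increases.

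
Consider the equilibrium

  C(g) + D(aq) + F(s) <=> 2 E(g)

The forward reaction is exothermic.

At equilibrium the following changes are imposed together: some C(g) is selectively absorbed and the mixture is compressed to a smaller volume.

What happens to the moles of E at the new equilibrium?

Removing C (g), a reactant, drives the reaction to the left.
Gas moles: reactants 1, products 2 (Δn_gas = +1). Compression shifts the system toward the side with fewer moles of gas — to the left.
The net shift is to the left. E is a product, so its amount decreases.

decreases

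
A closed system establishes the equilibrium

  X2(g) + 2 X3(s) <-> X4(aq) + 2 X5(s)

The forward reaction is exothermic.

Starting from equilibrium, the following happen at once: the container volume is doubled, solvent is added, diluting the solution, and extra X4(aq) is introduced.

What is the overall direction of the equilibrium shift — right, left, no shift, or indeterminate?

Gas moles: reactants 1, products 0 (Δn_gas = -1). Expansion shifts the system toward the side with more moles of gas — to the left.
Dilution lowers every aqueous concentration by the same factor. Δn_aq = 1 − 0 = +1, so the system shifts toward the side with more dissolved moles — to the right.
Adding X4 (aq), a product, drives the reaction to the left.
The individual effects push in opposite directions; without quantitative information the net direction cannot be determined.

cannot be determined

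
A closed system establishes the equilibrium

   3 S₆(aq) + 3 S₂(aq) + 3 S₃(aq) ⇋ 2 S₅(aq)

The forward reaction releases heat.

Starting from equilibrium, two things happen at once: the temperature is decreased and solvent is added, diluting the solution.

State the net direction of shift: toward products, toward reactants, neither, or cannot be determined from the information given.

cannot be determined

The forward reaction is exothermic. Lowering T favours the exothermic direction — shift to the right.
Dilution lowers every aqueous concentration by the same factor. Δn_aq = 2 − 9 = -7, so the system shifts toward the side with more dissolved moles — to the left.
The individual effects push in opposite directions; without quantitative information the net direction cannot be determined.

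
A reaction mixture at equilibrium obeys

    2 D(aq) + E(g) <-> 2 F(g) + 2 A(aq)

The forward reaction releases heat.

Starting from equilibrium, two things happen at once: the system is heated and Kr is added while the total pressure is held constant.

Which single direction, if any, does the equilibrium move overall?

cannot be determined

The forward reaction is exothermic. Raising T favours the endothermic direction — shift to the left.
Adding inert gas at constant total pressure expands the volume and lowers every reacting partial pressure. With Δn_gas = 2 − 1 = +1, Q moves away from K toward the side with fewer gas moles, so the system shifts toward the side with more gas moles — to the right.
The individual effects push in opposite directions; without quantitative information the net direction cannot be determined.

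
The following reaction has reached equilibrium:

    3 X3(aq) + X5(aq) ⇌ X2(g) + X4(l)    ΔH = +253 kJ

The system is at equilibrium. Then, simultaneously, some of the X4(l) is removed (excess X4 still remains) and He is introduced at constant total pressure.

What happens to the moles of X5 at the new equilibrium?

decreases

X4 is a pure liquid; its activity is 1 regardless of amount, so Q is unaffected — no shift from this change.
Adding inert gas at constant total pressure expands the volume and lowers every reacting partial pressure. With Δn_gas = 1 − 0 = +1, Q moves away from K toward the side with fewer gas moles, so the system shifts toward the side with more gas moles — to the right.
The net shift is to the right. X5 is a reactant, so its amount decreases.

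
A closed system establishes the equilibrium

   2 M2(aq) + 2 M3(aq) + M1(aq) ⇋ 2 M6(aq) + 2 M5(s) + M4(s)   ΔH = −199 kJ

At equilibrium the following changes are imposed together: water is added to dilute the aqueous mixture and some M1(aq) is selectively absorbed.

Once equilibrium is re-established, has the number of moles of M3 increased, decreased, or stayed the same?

Dilution lowers every aqueous concentration by the same factor. Δn_aq = 2 − 5 = -3, so the system shifts toward the side with more dissolved moles — to the left.
Removing M1 (aq), a reactant, drives the reaction to the left.
The net shift is to the left. M3 is a reactant, so its amount increases.

increases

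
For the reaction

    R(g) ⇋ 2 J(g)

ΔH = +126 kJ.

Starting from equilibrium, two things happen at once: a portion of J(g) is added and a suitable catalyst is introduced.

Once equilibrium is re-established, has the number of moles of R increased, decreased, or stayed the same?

increases

Adding J (g), a product, drives the reaction to the left.
A catalyst speeds both forward and reverse rates equally; it changes neither Q nor K — no shift from this change.
The net shift is to the left. R is a reactant, so its amount increases.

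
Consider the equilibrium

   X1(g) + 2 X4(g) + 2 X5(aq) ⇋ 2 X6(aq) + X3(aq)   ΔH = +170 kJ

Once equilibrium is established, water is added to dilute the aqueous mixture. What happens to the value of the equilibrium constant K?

The equilibrium constant depends only on temperature. This perturbation may move the position of equilibrium, but since T is unchanged, K itself is unchanged.

unchanged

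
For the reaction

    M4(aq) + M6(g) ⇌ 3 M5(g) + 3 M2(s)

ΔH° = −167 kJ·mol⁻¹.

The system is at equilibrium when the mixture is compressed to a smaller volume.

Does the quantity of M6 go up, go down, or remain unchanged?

Gas moles: reactants 1, products 3 (Δn_gas = +2). Compression shifts the system toward the side with fewer moles of gas — to the left.
The net shift is to the left. M6 is a reactant, so its amount increases.

increases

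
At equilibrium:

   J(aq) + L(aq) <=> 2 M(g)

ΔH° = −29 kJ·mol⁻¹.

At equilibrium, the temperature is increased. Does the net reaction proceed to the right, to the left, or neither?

left

The forward reaction is exothermic. Raising T favours the endothermic direction — shift to the left.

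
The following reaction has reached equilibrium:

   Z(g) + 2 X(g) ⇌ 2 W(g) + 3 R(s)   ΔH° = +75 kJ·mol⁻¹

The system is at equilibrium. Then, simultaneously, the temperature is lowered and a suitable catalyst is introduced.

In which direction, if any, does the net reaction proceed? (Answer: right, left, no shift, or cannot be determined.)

left

The forward reaction is endothermic. Lowering T favours the exothermic direction — shift to the left.
A catalyst speeds both forward and reverse rates equally; it changes neither Q nor K — no shift from this change.
Only the nonzero effect(s) matter; the net shift is to the left.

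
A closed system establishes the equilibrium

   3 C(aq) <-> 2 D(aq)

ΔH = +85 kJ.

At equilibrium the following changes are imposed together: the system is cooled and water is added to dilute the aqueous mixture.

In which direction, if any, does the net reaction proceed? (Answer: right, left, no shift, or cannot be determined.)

The forward reaction is endothermic. Lowering T favours the exothermic direction — shift to the left.
Dilution lowers every aqueous concentration by the same factor. Δn_aq = 2 − 3 = -1, so the system shifts toward the side with more dissolved moles — to the left.
All effects act in the same direction — net shift to the left.

left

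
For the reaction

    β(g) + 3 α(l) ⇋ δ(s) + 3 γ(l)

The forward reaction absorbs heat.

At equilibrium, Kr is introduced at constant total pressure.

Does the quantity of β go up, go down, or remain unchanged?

increases

Adding inert gas at constant total pressure expands the volume and lowers every reacting partial pressure. With Δn_gas = 0 − 1 = -1, Q moves away from K toward the side with fewer gas moles, so the system shifts toward the side with more gas moles — to the left.
The net shift is to the left. β is a reactant, so its amount increases.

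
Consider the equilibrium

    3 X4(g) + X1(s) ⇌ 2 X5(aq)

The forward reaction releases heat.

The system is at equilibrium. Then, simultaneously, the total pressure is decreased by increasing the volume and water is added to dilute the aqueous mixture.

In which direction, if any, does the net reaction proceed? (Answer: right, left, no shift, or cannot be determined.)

cannot be determined

Gas moles: reactants 3, products 0 (Δn_gas = -3). Expansion shifts the system toward the side with more moles of gas — to the left.
Dilution lowers every aqueous concentration by the same factor. Δn_aq = 2 − 0 = +2, so the system shifts toward the side with more dissolved moles — to the right.
The individual effects push in opposite directions; without quantitative information the net direction cannot be determined.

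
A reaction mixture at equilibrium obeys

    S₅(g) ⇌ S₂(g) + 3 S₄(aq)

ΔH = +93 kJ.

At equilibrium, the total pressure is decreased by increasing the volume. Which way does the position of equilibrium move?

no shift

Gas moles: reactants 1, products 1. Δn_gas = 0, so a volume change leaves Q equal to K — no shift from this change.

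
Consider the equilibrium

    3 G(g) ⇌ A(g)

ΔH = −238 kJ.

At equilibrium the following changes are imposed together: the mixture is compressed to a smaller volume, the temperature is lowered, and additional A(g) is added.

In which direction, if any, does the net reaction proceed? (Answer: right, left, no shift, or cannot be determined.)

Gas moles: reactants 3, products 1 (Δn_gas = -2). Compression shifts the system toward the side with fewer moles of gas — to the right.
The forward reaction is exothermic. Lowering T favours the exothermic direction — shift to the right.
Adding A (g), a product, drives the reaction to the left.
The individual effects push in opposite directions; without quantitative information the net direction cannot be determined.

cannot be determined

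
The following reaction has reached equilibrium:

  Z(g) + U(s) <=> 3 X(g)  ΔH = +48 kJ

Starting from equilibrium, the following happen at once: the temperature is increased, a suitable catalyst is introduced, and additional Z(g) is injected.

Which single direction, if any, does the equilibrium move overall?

The forward reaction is endothermic. Raising T favours the endothermic direction — shift to the right.
A catalyst speeds both forward and reverse rates equally; it changes neither Q nor K — no shift from this change.
Adding Z (g), a reactant, drives the reaction to the right.
Only the nonzero effect(s) matter; the net shift is to the right.

right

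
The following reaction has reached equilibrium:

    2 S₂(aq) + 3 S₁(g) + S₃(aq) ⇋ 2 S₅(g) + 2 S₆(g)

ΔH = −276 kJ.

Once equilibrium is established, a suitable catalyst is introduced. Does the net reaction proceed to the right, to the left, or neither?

no shift

A catalyst speeds both forward and reverse rates equally; it changes neither Q nor K — no shift from this change.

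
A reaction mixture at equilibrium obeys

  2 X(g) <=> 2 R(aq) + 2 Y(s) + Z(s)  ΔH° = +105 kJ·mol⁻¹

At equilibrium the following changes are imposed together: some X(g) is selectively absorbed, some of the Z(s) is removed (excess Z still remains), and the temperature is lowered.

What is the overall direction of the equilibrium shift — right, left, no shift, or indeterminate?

left

Removing X (g), a reactant, drives the reaction to the left.
Z is a pure solid; its activity is 1 regardless of amount, so Q is unaffected — no shift from this change.
The forward reaction is endothermic. Lowering T favours the exothermic direction — shift to the left.
Only the nonzero effect(s) matter; the net shift is to the left.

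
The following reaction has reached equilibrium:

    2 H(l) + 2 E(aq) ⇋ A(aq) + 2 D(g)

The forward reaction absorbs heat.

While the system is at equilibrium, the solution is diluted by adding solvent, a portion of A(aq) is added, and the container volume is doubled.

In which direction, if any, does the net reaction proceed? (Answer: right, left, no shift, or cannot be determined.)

Dilution lowers every aqueous concentration by the same factor. Δn_aq = 1 − 2 = -1, so the system shifts toward the side with more dissolved moles — to the left.
Adding A (aq), a product, drives the reaction to the left.
Gas moles: reactants 0, products 2 (Δn_gas = +2). Expansion shifts the system toward the side with more moles of gas — to the right.
The individual effects push in opposite directions; without quantitative information the net direction cannot be determined.

cannot be determined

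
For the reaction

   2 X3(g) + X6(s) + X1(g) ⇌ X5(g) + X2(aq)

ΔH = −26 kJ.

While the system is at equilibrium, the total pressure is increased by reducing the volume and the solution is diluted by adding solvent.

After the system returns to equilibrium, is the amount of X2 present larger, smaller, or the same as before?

Gas moles: reactants 3, products 1 (Δn_gas = -2). Compression shifts the system toward the side with fewer moles of gas — to the right.
Dilution lowers every aqueous concentration by the same factor. Δn_aq = 1 − 0 = +1, so the system shifts toward the side with more dissolved moles — to the right.
The net shift is to the right. X2 is a product, so its amount increases.

increases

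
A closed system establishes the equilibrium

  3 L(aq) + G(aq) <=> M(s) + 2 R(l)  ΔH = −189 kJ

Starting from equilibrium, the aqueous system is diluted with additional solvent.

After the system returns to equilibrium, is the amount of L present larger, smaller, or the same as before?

increases

Dilution lowers every aqueous concentration by the same factor. Δn_aq = 0 − 4 = -4, so the system shifts toward the side with more dissolved moles — to the left.
The net shift is to the left. L is a reactant, so its amount increases.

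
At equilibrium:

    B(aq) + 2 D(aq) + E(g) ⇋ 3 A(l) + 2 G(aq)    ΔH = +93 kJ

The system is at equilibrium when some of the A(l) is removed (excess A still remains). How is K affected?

The equilibrium constant depends only on temperature. This perturbation changes neither the position of equilibrium nor K.

unchanged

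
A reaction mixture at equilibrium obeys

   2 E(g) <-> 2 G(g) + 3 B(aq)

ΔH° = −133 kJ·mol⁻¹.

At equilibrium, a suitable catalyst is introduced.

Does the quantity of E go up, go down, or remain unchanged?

A catalyst speeds both forward and reverse rates equally; it changes neither Q nor K — no shift from this change.
No net shift occurs, so the amount of E is unchanged.

unchanged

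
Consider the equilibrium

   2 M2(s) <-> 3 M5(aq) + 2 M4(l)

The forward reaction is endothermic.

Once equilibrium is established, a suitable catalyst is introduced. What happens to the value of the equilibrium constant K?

The equilibrium constant depends only on temperature. This perturbation changes neither the position of equilibrium nor K.

unchanged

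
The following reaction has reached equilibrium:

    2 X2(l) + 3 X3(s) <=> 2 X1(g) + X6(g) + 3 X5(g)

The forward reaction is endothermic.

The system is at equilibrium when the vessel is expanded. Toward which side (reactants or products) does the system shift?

right

Gas moles: reactants 0, products 6 (Δn_gas = +6). Expansion shifts the system toward the side with more moles of gas — to the right.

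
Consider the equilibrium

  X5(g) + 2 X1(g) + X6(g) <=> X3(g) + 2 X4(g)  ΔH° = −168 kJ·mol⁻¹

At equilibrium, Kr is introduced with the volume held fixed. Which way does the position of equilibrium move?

At constant volume, adding an inert gas leaves every reacting species' partial pressure unchanged, so Q is unchanged — no shift from this change.

no shift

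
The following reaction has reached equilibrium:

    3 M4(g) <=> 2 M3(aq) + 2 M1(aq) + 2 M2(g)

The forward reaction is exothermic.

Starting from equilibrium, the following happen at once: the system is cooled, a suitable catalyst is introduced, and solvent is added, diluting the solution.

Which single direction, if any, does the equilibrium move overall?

The forward reaction is exothermic. Lowering T favours the exothermic direction — shift to the right.
A catalyst speeds both forward and reverse rates equally; it changes neither Q nor K — no shift from this change.
Dilution lowers every aqueous concentration by the same factor. Δn_aq = 4 − 0 = +4, so the system shifts toward the side with more dissolved moles — to the right.
Only the nonzero effect(s) matter; the net shift is to the right.

right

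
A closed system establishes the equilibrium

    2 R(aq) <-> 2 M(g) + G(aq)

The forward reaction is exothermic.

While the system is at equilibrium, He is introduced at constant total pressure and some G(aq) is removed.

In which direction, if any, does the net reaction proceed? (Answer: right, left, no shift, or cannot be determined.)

right

Adding inert gas at constant total pressure expands the volume and lowers every reacting partial pressure. With Δn_gas = 2 − 0 = +2, Q moves away from K toward the side with fewer gas moles, so the system shifts toward the side with more gas moles — to the right.
Removing G (aq), a product, drives the reaction to the right.
All effects act in the same direction — net shift to the right.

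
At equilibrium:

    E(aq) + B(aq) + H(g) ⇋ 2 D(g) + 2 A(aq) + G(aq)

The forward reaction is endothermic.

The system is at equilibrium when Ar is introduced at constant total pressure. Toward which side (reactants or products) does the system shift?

right

Adding inert gas at constant total pressure expands the volume and lowers every reacting partial pressure. With Δn_gas = 2 − 1 = +1, Q moves away from K toward the side with fewer gas moles, so the system shifts toward the side with more gas moles — to the right.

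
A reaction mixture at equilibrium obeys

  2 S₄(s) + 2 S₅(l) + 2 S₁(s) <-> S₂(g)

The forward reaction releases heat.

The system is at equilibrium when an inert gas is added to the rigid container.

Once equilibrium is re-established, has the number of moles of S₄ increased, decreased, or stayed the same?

unchanged

At constant volume, adding an inert gas leaves every reacting species' partial pressure unchanged, so Q is unchanged — no shift from this change.
No net shift occurs, so the amount of S₄ is unchanged.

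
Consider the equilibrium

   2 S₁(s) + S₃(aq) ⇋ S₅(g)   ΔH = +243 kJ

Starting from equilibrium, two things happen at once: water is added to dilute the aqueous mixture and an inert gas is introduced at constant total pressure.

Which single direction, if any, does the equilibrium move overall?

cannot be determined

Dilution lowers every aqueous concentration by the same factor. Δn_aq = 0 − 1 = -1, so the system shifts toward the side with more dissolved moles — to the left.
Adding inert gas at constant total pressure expands the volume and lowers every reacting partial pressure. With Δn_gas = 1 − 0 = +1, Q moves away from K toward the side with fewer gas moles, so the system shifts toward the side with more gas moles — to the right.
The individual effects push in opposite directions; without quantitative information the net direction cannot be determined.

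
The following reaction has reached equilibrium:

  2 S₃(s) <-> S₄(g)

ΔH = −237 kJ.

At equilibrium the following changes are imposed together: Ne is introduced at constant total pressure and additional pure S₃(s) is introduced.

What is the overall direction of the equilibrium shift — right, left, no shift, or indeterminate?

right

Adding inert gas at constant total pressure expands the volume and lowers every reacting partial pressure. With Δn_gas = 1 − 0 = +1, Q moves away from K toward the side with fewer gas moles, so the system shifts toward the side with more gas moles — to the right.
S₃ is a pure solid; its activity is 1 regardless of amount, so Q is unaffected — no shift from this change.
Only the nonzero effect(s) matter; the net shift is to the right.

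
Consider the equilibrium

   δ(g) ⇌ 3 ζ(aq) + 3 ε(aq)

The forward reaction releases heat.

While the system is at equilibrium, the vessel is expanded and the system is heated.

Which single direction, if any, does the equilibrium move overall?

left

Gas moles: reactants 1, products 0 (Δn_gas = -1). Expansion shifts the system toward the side with more moles of gas — to the left.
The forward reaction is exothermic. Raising T favours the endothermic direction — shift to the left.
All effects act in the same direction — net shift to the left.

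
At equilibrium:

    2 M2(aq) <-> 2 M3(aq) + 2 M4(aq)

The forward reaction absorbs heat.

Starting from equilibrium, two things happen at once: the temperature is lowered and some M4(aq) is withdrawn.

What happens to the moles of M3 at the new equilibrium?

cannot be determined

The forward reaction is endothermic. Lowering T favours the exothermic direction — shift to the left.
Removing M4 (aq), a product, drives the reaction to the right.
The two effects oppose each other, so the net shift — and hence the change in M3 — cannot be determined from the given information.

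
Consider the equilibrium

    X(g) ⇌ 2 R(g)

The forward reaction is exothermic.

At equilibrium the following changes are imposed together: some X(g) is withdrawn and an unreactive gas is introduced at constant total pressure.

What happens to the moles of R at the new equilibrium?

Removing X (g), a reactant, drives the reaction to the left.
Adding inert gas at constant total pressure expands the volume and lowers every reacting partial pressure. With Δn_gas = 2 − 1 = +1, Q moves away from K toward the side with fewer gas moles, so the system shifts toward the side with more gas moles — to the right.
The two effects oppose each other, so the net shift — and hence the change in R — cannot be determined from the given information.

cannot be determined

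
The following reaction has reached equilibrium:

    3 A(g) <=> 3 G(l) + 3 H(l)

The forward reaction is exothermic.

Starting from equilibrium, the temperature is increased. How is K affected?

K depends on temperature via the van 't Hoff relation. The forward reaction is exothermic, so raising T decreases K.

decreases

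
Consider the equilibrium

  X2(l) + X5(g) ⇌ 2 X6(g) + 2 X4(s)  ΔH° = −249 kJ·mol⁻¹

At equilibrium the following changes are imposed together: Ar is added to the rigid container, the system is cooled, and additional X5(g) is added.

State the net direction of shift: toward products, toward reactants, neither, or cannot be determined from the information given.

right

At constant volume, adding an inert gas leaves every reacting species' partial pressure unchanged, so Q is unchanged — no shift from this change.
The forward reaction is exothermic. Lowering T favours the exothermic direction — shift to the right.
Adding X5 (g), a reactant, drives the reaction to the right.
Only the nonzero effect(s) matter; the net shift is to the right.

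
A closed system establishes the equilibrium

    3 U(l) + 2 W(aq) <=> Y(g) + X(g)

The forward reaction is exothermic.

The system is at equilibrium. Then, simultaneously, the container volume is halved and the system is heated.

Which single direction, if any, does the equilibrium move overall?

Gas moles: reactants 0, products 2 (Δn_gas = +2). Compression shifts the system toward the side with fewer moles of gas — to the left.
The forward reaction is exothermic. Raising T favours the endothermic direction — shift to the left.
All effects act in the same direction — net shift to the left.

left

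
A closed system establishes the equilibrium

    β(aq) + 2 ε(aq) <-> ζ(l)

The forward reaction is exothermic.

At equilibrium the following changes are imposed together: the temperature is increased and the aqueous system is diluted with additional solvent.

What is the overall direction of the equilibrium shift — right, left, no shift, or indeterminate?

left

The forward reaction is exothermic. Raising T favours the endothermic direction — shift to the left.
Dilution lowers every aqueous concentration by the same factor. Δn_aq = 0 − 3 = -3, so the system shifts toward the side with more dissolved moles — to the left.
All effects act in the same direction — net shift to the left.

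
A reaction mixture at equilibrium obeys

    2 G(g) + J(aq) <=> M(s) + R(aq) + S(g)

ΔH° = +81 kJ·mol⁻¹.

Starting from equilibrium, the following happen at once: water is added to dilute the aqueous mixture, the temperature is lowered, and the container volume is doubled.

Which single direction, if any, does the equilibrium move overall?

left

Dilution scales every aqueous concentration by the same factor. Δn_aq = 1 − 1 = 0, so Q is unchanged — no shift.
The forward reaction is endothermic. Lowering T favours the exothermic direction — shift to the left.
Gas moles: reactants 2, products 1 (Δn_gas = -1). Expansion shifts the system toward the side with more moles of gas — to the left.
Only the nonzero effect(s) matter; the net shift is to the left.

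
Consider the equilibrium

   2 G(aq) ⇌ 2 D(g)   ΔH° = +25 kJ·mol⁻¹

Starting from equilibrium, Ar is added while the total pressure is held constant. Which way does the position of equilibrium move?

right

Adding inert gas at constant total pressure expands the volume and lowers every reacting partial pressure. With Δn_gas = 2 − 0 = +2, Q moves away from K toward the side with fewer gas moles, so the system shifts toward the side with more gas moles — to the right.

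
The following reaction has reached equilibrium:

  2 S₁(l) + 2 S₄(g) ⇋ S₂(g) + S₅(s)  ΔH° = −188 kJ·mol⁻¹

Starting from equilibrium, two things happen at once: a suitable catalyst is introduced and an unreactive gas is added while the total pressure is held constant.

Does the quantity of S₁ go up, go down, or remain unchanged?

increases

A catalyst speeds both forward and reverse rates equally; it changes neither Q nor K — no shift from this change.
Adding inert gas at constant total pressure expands the volume and lowers every reacting partial pressure. With Δn_gas = 1 − 2 = -1, Q moves away from K toward the side with fewer gas moles, so the system shifts toward the side with more gas moles — to the left.
The net shift is to the left. S₁ is a reactant, so its amount increases.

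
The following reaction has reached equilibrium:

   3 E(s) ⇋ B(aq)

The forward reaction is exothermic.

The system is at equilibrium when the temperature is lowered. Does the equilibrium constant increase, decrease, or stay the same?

increases

K depends on temperature via the van 't Hoff relation. The forward reaction is exothermic, so lowering T increases K.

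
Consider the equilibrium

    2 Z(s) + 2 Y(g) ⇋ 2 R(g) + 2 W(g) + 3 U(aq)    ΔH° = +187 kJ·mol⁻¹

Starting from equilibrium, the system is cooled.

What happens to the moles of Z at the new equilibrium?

increases

The forward reaction is endothermic. Lowering T favours the exothermic direction — shift to the left.
The net shift is to the left. Z is a reactant, so its amount increases.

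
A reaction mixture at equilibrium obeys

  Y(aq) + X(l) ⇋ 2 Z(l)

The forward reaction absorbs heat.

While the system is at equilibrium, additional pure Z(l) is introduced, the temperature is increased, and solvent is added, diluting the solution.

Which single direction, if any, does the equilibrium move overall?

cannot be determined

Z is a pure liquid; its activity is 1 regardless of amount, so Q is unaffected — no shift from this change.
The forward reaction is endothermic. Raising T favours the endothermic direction — shift to the right.
Dilution lowers every aqueous concentration by the same factor. Δn_aq = 0 − 1 = -1, so the system shifts toward the side with more dissolved moles — to the left.
The individual effects push in opposite directions; without quantitative information the net direction cannot be determined.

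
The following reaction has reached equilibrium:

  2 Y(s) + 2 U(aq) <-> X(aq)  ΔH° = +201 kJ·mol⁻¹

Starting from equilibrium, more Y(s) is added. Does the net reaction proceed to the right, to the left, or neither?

no shift

Y is a pure solid; its activity is 1 regardless of amount, so Q is unaffected — no shift from this change.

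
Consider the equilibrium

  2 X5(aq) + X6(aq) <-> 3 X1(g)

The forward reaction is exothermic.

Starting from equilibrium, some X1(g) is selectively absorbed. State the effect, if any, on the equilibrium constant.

The equilibrium constant depends only on temperature. This perturbation may move the position of equilibrium, but since T is unchanged, K itself is unchanged.

unchanged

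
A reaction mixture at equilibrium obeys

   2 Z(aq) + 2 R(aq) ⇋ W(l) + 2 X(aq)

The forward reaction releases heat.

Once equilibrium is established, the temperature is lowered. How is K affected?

increases

K depends on temperature via the van 't Hoff relation. The forward reaction is exothermic, so lowering T increases K.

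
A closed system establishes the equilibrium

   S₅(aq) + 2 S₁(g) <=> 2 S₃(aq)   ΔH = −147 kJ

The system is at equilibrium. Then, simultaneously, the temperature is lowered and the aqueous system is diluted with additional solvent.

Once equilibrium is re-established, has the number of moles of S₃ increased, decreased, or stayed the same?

increases

The forward reaction is exothermic. Lowering T favours the exothermic direction — shift to the right.
Dilution lowers every aqueous concentration by the same factor. Δn_aq = 2 − 1 = +1, so the system shifts toward the side with more dissolved moles — to the right.
The net shift is to the right. S₃ is a product, so its amount increases.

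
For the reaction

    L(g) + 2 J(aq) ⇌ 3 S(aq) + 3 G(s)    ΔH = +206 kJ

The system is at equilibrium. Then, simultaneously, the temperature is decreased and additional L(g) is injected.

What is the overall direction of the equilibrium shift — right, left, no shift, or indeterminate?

cannot be determined

The forward reaction is endothermic. Lowering T favours the exothermic direction — shift to the left.
Adding L (g), a reactant, drives the reaction to the right.
The individual effects push in opposite directions; without quantitative information the net direction cannot be determined.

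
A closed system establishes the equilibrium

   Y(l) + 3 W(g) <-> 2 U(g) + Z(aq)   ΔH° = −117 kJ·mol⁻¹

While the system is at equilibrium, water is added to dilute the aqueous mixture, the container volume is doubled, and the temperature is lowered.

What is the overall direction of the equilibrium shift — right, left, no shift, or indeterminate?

Dilution lowers every aqueous concentration by the same factor. Δn_aq = 1 − 0 = +1, so the system shifts toward the side with more dissolved moles — to the right.
Gas moles: reactants 3, products 2 (Δn_gas = -1). Expansion shifts the system toward the side with more moles of gas — to the left.
The forward reaction is exothermic. Lowering T favours the exothermic direction — shift to the right.
The individual effects push in opposite directions; without quantitative information the net direction cannot be determined.

cannot be determined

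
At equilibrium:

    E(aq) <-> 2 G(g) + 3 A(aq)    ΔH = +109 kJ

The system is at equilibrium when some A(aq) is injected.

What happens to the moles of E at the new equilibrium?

Adding A (aq), a product, drives the reaction to the left.
The net shift is to the left. E is a reactant, so its amount increases.

increases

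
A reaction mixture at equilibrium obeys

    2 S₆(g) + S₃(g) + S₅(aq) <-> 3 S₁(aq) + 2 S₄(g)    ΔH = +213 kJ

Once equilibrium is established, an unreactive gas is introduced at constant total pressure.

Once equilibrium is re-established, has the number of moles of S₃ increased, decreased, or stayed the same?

Adding inert gas at constant total pressure expands the volume and lowers every reacting partial pressure. With Δn_gas = 2 − 3 = -1, Q moves away from K toward the side with fewer gas moles, so the system shifts toward the side with more gas moles — to the left.
The net shift is to the left. S₃ is a reactant, so its amount increases.

increases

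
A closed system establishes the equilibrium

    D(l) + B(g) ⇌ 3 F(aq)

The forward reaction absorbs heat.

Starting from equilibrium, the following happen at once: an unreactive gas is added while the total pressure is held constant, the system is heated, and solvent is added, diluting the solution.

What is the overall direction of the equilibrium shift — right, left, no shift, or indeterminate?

cannot be determined

Adding inert gas at constant total pressure expands the volume and lowers every reacting partial pressure. With Δn_gas = 0 − 1 = -1, Q moves away from K toward the side with fewer gas moles, so the system shifts toward the side with more gas moles — to the left.
The forward reaction is endothermic. Raising T favours the endothermic direction — shift to the right.
Dilution lowers every aqueous concentration by the same factor. Δn_aq = 3 − 0 = +3, so the system shifts toward the side with more dissolved moles — to the right.
The individual effects push in opposite directions; without quantitative information the net direction cannot be determined.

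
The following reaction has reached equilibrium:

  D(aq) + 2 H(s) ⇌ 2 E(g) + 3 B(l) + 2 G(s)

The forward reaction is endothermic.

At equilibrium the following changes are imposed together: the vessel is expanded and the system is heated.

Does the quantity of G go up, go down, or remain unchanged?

Gas moles: reactants 0, products 2 (Δn_gas = +2). Expansion shifts the system toward the side with more moles of gas — to the right.
The forward reaction is endothermic. Raising T favours the endothermic direction — shift to the right.
The net shift is to the right. G is a product, so its amount increases.

increases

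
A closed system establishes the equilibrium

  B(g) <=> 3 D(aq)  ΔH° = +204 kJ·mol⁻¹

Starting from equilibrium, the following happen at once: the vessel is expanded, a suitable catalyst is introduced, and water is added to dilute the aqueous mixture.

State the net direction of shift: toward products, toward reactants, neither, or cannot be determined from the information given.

Gas moles: reactants 1, products 0 (Δn_gas = -1). Expansion shifts the system toward the side with more moles of gas — to the left.
A catalyst speeds both forward and reverse rates equally; it changes neither Q nor K — no shift from this change.
Dilution lowers every aqueous concentration by the same factor. Δn_aq = 3 − 0 = +3, so the system shifts toward the side with more dissolved moles — to the right.
The individual effects push in opposite directions; without quantitative information the net direction cannot be determined.

cannot be determined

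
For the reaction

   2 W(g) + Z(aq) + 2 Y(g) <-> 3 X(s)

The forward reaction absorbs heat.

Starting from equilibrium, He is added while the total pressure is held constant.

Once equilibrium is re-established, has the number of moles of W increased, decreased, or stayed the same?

Adding inert gas at constant total pressure expands the volume and lowers every reacting partial pressure. With Δn_gas = 0 − 4 = -4, Q moves away from K toward the side with fewer gas moles, so the system shifts toward the side with more gas moles — to the left.
The net shift is to the left. W is a reactant, so its amount increases.

increases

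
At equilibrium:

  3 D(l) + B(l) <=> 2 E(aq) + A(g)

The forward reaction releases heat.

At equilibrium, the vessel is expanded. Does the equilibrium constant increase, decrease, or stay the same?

The equilibrium constant depends only on temperature. This perturbation may move the position of equilibrium, but since T is unchanged, K itself is unchanged.

unchanged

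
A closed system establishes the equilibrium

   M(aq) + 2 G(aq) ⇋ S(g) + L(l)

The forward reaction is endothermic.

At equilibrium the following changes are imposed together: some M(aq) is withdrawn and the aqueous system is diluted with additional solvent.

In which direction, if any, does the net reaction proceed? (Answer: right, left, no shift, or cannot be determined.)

Removing M (aq), a reactant, drives the reaction to the left.
Dilution lowers every aqueous concentration by the same factor. Δn_aq = 0 − 3 = -3, so the system shifts toward the side with more dissolved moles — to the left.
All effects act in the same direction — net shift to the left.

left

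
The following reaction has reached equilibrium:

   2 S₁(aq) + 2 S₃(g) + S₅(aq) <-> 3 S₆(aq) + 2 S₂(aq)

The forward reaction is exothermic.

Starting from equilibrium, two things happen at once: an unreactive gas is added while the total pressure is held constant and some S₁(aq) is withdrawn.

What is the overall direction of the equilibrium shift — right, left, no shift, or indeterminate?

left

Adding inert gas at constant total pressure expands the volume and lowers every reacting partial pressure. With Δn_gas = 0 − 2 = -2, Q moves away from K toward the side with fewer gas moles, so the system shifts toward the side with more gas moles — to the left.
Removing S₁ (aq), a reactant, drives the reaction to the left.
All effects act in the same direction — net shift to the left.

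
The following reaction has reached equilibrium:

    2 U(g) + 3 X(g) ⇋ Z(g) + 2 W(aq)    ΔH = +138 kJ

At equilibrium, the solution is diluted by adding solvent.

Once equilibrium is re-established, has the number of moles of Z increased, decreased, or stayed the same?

increases

Dilution lowers every aqueous concentration by the same factor. Δn_aq = 2 − 0 = +2, so the system shifts toward the side with more dissolved moles — to the right.
The net shift is to the right. Z is a product, so its amount increases.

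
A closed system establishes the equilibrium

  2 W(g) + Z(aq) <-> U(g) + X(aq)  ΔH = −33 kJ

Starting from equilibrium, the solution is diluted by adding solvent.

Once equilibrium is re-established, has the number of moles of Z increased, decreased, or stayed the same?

unchanged

Dilution scales every aqueous concentration by the same factor. Δn_aq = 1 − 1 = 0, so Q is unchanged — no shift.
No net shift occurs, so the amount of Z is unchanged.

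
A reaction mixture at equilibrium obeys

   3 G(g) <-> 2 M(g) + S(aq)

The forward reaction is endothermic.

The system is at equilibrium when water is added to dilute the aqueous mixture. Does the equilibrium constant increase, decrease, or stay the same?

unchanged

The equilibrium constant depends only on temperature. This perturbation may move the position of equilibrium, but since T is unchanged, K itself is unchanged.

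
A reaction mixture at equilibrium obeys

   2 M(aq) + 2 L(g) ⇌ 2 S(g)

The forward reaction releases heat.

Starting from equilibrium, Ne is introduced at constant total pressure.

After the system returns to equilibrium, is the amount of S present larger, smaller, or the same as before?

Adding inert gas at constant total pressure expands the volume, scaling every reacting partial pressure by the same factor. Δn_gas = 2 − 2 = 0, so Q is unchanged — no shift.
No net shift occurs, so the amount of S is unchanged.

unchanged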